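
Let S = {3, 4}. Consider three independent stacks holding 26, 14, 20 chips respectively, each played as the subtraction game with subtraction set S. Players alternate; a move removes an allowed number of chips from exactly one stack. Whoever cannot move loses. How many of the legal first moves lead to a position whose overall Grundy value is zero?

All stacks use S = {3, 4}:
G(0) = 0
G(1) = mex{} = 0
G(2) = mex{} = 0
G(3) = mex{0} = 1
G(4) = mex{0,0} = 1
G(5) = mex{0,0} = 1
G(6) = mex{1,0} = 2
G(7) = mex{1,1} = 0
G(8) = mex{1,1} = 0
G(9) = mex{2,1} = 0
G(10) = mex{0,2} = 1
G(11) = mex{0,0} = 1
G(12) = mex{0,0} = 1
G(13) = mex{1,0} = 2
G(14) = mex{1,1} = 0
G(15) = mex{1,1} = 0
G(16) = mex{2,1} = 0
G(17) = mex{0,2} = 1
G(18) = mex{0,0} = 1
G(19) = mex{0,0} = 1
G(20) = mex{1,0} = 2
G(21) = mex{1,1} = 0
G(22) = mex{1,1} = 0
G(23) = mex{2,1} = 0
G(24) = mex{0,2} = 1
G(25) = mex{0,0} = 1
G(26) = mex{0,0} = 1
Stack A: G(26) = 1.
Stack B: G(14) = 0.
Stack C: G(20) = 2.
Combined Grundy value = 1 ⊕ 0 ⊕ 2 = 3.
A winning move leaves total XOR = 0, i.e. changes one component's Grundy value g to g ⊕ X where X is the current total.
Stack A: need g' = 1⊕3 = 2. Options: 26−3→G=0, 26−4→G=0. Hits: 0.
Stack B: need g' = 0⊕3 = 3. Options: 14−3→G=1, 14−4→G=1. Hits: 0.
Stack C: need g' = 2⊕3 = 1. Options: 20−3→G=1, 20−4→G=0. Hits: 1.

1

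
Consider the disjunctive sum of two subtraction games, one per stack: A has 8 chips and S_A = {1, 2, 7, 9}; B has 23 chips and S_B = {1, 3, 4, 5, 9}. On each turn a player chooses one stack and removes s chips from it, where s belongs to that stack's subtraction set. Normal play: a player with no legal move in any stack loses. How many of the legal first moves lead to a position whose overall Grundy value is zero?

3

Stack A, S = {1, 2, 7, 9}:
G(0) = 0
G(1) = mex{0} = 1
G(2) = mex{1,0} = 2
G(3) = mex{2,1} = 0
G(4) = mex{0,2} = 1
G(5) = mex{1,0} = 2
G(6) = mex{2,1} = 0
G(7) = mex{0,2,0} = 1
G(8) = mex{1,0,1} = 2
G_A(8) = 2.
Stack B, S = {1, 3, 4, 5, 9}:
n :  0  1  2  3  4  5  6  7  8  9 10 11 12 13 14 15 16 17 18 19 20 21 22 23
G :  0  1  0  1  2  3  2  3  0  1  0  1  2  3  2  3  0  1  0  1  2  3  2  3
G_B(23) = 3.
Combined Grundy value = 2 ⊕ 3 = 1.
A winning move leaves total XOR = 0, i.e. changes one component's Grundy value g to g ⊕ X where X is the current total.
Stack A: need g' = 2⊕1 = 3. Options: 8−1→G=1, 8−2→G=0, 8−7→G=1. Hits: 0.
Stack B: need g' = 3⊕1 = 2. Options: 23−1→G=2, 23−3→G=2, 23−4→G=1, 23−5→G=0, 23−9→G=2. Hits: 3.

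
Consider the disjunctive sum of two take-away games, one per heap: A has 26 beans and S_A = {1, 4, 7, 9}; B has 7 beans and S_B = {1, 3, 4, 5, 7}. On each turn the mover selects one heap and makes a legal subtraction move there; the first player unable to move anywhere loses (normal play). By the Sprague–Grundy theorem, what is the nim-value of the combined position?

Heap A, S = {1, 4, 7, 9}:
n :  0  1  2  3  4  5  6  7  8  9 10 11 12 13 14 15 16 17 18 19 20 21 22 23 24 25 26
G :  0  1  0  1  2  0  1  2  0  1  0  1  2  0  1  2  0  1  0  1  2  0  1  2  0  1  0
G_A(26) = 0.
Heap B, S = {1, 3, 4, 5, 7}:
G(0) = 0
G(1) = mex{0} = 1
G(2) = mex{1} = 0
G(3) = mex{0,0} = 1
G(4) = mex{1,1,0} = 2
G(5) = mex{2,0,1,0} = 3
G(6) = mex{3,1,0,1} = 2
G(7) = mex{2,2,1,0,0} = 3
G_B(7) = 3.
Combined Grundy value = 0 ⊕ 3 = 3.

3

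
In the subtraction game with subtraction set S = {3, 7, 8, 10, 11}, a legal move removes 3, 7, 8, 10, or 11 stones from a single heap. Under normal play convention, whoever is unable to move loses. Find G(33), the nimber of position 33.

0

n :  0  1  2  3  4  5  6  7  8  9 10 11 12 13 14 15 16 17 18 19 20 21 22 23 24 25 26 27 28 29 30 31 32 33
G :  0  0  0  1  1  1  0  2  2  1  3  3  2  2  4  0  3  5  1  0  0  0  1  1  1  2  2  2  3  3  3  2  4  0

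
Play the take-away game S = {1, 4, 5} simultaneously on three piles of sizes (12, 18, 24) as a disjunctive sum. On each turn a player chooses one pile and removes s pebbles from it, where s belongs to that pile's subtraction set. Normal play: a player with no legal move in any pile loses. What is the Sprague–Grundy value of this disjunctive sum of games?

All piles use S = {1, 4, 5}:
G(0) = 0
G(1) = mex{0} = 1
G(2) = mex{1} = 0
G(3) = mex{0} = 1
G(4) = mex{1,0} = 2
G(5) = mex{2,1,0} = 3
G(6) = mex{3,0,1} = 2
G(7) = mex{2,1,0} = 3
G(8) = mex{3,2,1} = 0
G(9) = mex{0,3,2} = 1
G(10) = mex{1,2,3} = 0
G(11) = mex{0,3,2} = 1
G(12) = mex{1,0,3} = 2
G(13) = mex{2,1,0} = 3
G(14) = mex{3,0,1} = 2
G(15) = mex{2,1,0} = 3
G(16) = mex{3,2,1} = 0
G(17) = mex{0,3,2} = 1
G(18) = mex{1,2,3} = 0
G(19) = mex{0,3,2} = 1
G(20) = mex{1,0,3} = 2
G(21) = mex{2,1,0} = 3
G(22) = mex{3,0,1} = 2
G(23) = mex{2,1,0} = 3
G(24) = mex{3,2,1} = 0
Pile A: G(12) = 2.
Pile B: G(18) = 0.
Pile C: G(24) = 0.
Combined Grundy value = 2 ⊕ 0 ⊕ 0 = 2.

2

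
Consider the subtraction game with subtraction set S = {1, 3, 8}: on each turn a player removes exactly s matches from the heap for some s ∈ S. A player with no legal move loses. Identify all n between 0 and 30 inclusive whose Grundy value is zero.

n :  0  1  2  3  4  5  6  7  8  9 10 11 12 13 14 15 16 17 18 19 20 21 22 23 24 25 26 27 28 29 30
G :  0  1  0  1  0  1  0  1  2  3  2  0  1  0  1  0  1  0  1  2  3  2  0  1  0  1  0  1  0  1  2
P-positions are exactly the n with G(n) = 0.

0, 2, 4, 6, 11, 13, 15, 17, 22, 24, 26, 28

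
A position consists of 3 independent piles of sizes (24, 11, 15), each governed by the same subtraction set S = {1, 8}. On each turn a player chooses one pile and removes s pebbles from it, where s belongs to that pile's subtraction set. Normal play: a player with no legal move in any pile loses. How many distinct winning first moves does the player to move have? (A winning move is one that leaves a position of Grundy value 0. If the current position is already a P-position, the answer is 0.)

All piles use S = {1, 8}:
n :  0  1  2  3  4  5  6  7  8  9 10 11 12 13 14 15 16 17 18 19 20 21 22 23 24
G :  0  1  0  1  0  1  0  1  2  0  1  0  1  0  1  0  1  2  0  1  0  1  0  1  0
Pile A: G(24) = 0.
Pile B: G(11) = 0.
Pile C: G(15) = 0.
Combined Grundy value = 0 ⊕ 0 ⊕ 0 = 0.
A winning move leaves total XOR = 0, i.e. changes one component's Grundy value g to g ⊕ X where X is the current total.
Pile A: target g' = 0⊕0 = 0, but every legal move changes the Grundy value (mex property), so 0 moves.
Pile B: target g' = 0⊕0 = 0, but every legal move changes the Grundy value (mex property), so 0 moves.
Pile C: target g' = 0⊕0 = 0, but every legal move changes the Grundy value (mex property), so 0 moves.

0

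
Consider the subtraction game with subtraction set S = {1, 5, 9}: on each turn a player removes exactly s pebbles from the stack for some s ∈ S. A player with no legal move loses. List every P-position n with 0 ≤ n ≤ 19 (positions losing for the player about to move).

0, 2, 4, 6, 8, 10, 12, 14, 16, 18

n :  0  1  2  3  4  5  6  7  8  9 10 11 12 13 14 15 16 17 18 19
G :  0  1  0  1  0  1  0  1  0  1  0  1  0  1  0  1  0  1  0  1
P-positions are exactly the n with G(n) = 0.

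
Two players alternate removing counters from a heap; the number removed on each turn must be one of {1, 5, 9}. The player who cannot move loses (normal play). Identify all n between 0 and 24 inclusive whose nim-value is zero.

G(0) = 0
G(1) = mex{0} = 1
G(2) = mex{1} = 0
G(3) = mex{0} = 1
G(4) = mex{1} = 0
G(5) = mex{0,0} = 1
G(6) = mex{1,1} = 0
G(7) = mex{0,0} = 1
G(8) = mex{1,1} = 0
G(9) = mex{0,0,0} = 1
G(10) = mex{1,1,1} = 0
G(11) = mex{0,0,0} = 1
G(12) = mex{1,1,1} = 0
G(13) = mex{0,0,0} = 1
G(14) = mex{1,1,1} = 0
G(15) = mex{0,0,0} = 1
G(16) = mex{1,1,1} = 0
G(17) = mex{0,0,0} = 1
G(18) = mex{1,1,1} = 0
G(19) = mex{0,0,0} = 1
G(20) = mex{1,1,1} = 0
G(21) = mex{0,0,0} = 1
G(22) = mex{1,1,1} = 0
G(23) = mex{0,0,0} = 1
G(24) = mex{1,1,1} = 0
P-positions are exactly the n with G(n) = 0.

0, 2, 4, 6, 8, 10, 12, 14, 16, 18, 20, 22, 24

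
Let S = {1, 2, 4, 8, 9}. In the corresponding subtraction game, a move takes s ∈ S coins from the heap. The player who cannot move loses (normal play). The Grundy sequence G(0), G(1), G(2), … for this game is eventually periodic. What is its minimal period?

13

G(0) = 0
G(1) = mex{0} = 1
G(2) = mex{1,0} = 2
G(3) = mex{2,1} = 0
G(4) = mex{0,2,0} = 1
G(5) = mex{1,0,1} = 2
G(6) = mex{2,1,2} = 0
G(7) = mex{0,2,0} = 1
G(8) = mex{1,0,1,0} = 2
G(9) = mex{2,1,2,1,0} = 3
G(10) = mex{3,2,0,2,1} = 4
G(11) = mex{4,3,1,0,2} = 5
G(12) = mex{5,4,2,1,0} = 3
G(13) = mex{3,5,3,2,1} = 0
G(14) = mex{0,3,4,0,2} = 1
G(15) = mex{1,0,5,1,0} = 2
G(16) = mex{2,1,3,2,1} = 0
G(17) = mex{0,2,0,3,2} = 1
G(18) = mex{1,0,1,4,3} = 2
G(19) = mex{2,1,2,5,4} = 0
G(20) = mex{0,2,0,3,5} = 1
G(21) = mex{1,0,1,0,3} = 2
G(22) = mex{2,1,2,1,0} = 3
G(23) = mex{3,2,0,2,1} = 4
G(24) = mex{4,3,1,0,2} = 5
G(25) = mex{5,4,2,1,0} = 3
G(26) = mex{3,5,3,2,1} = 0
G(27) = mex{0,3,4,0,2} = 1
G(n+13) = G(n) holds for n = 0,…,8 (a full window of length max(S) = 9), so the sequence is purely periodic with period 13.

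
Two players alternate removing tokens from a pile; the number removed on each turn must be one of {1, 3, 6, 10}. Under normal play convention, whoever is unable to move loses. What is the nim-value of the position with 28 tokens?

G(0) = 0
G(1) = mex{0} = 1
G(2) = mex{1} = 0
G(3) = mex{0,0} = 1
G(4) = mex{1,1} = 0
G(5) = mex{0,0} = 1
G(6) = mex{1,1,0} = 2
G(7) = mex{2,0,1} = 3
G(8) = mex{3,1,0} = 2
G(9) = mex{2,2,1} = 0
G(10) = mex{0,3,0,0} = 1
G(11) = mex{1,2,1,1} = 0
G(12) = mex{0,0,2,0} = 1
G(13) = mex{1,1,3,1} = 0
G(14) = mex{0,0,2,0} = 1
G(15) = mex{1,1,0,1} = 2
G(16) = mex{2,0,1,2} = 3
G(17) = mex{3,1,0,3} = 2
G(18) = mex{2,2,1,2} = 0
G(19) = mex{0,3,0,0} = 1
G(20) = mex{1,2,1,1} = 0
G(21) = mex{0,0,2,0} = 1
G(22) = mex{1,1,3,1} = 0
G(23) = mex{0,0,2,0} = 1
G(24) = mex{1,1,0,1} = 2
G(25) = mex{2,0,1,2} = 3
G(26) = mex{3,1,0,3} = 2
G(27) = mex{2,2,1,2} = 0
G(28) = mex{0,3,0,0} = 1

1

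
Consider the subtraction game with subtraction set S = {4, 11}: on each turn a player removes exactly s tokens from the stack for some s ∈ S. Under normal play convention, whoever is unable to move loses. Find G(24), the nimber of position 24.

0

n :  0  1  2  3  4  5  6  7  8  9 10 11 12 13 14 15 16 17 18 19 20 21 22 23 24
G :  0  0  0  0  1  1  1  1  0  0  0  2  1  1  1  0  0  0  0  1  1  1  1  0  0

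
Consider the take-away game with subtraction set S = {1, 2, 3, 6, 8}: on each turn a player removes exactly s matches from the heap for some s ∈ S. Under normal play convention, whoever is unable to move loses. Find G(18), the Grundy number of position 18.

G(0) = 0
G(1) = mex{0} = 1
G(2) = mex{1,0} = 2
G(3) = mex{2,1,0} = 3
G(4) = mex{3,2,1} = 0
G(5) = mex{0,3,2} = 1
G(6) = mex{1,0,3,0} = 2
G(7) = mex{2,1,0,1} = 3
G(8) = mex{3,2,1,2,0} = 4
G(9) = mex{4,3,2,3,1} = 0
G(10) = mex{0,4,3,0,2} = 1
G(11) = mex{1,0,4,1,3} = 2
G(12) = mex{2,1,0,2,0} = 3
G(13) = mex{3,2,1,3,1} = 0
G(14) = mex{0,3,2,4,2} = 1
G(15) = mex{1,0,3,0,3} = 2
G(16) = mex{2,1,0,1,4} = 3
G(17) = mex{3,2,1,2,0} = 4
G(18) = mex{4,3,2,3,1} = 0

0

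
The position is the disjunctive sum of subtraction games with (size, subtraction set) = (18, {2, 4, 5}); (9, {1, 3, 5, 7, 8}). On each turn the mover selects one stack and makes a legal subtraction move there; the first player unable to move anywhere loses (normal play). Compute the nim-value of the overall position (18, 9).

Stack A, S = {2, 4, 5}:
G(0) = 0
G(1) = mex{} = 0
G(2) = mex{0} = 1
G(3) = mex{0} = 1
G(4) = mex{1,0} = 2
G(5) = mex{1,0,0} = 2
G(6) = mex{2,1,0} = 3
G(7) = mex{2,1,1} = 0
G(8) = mex{3,2,1} = 0
G(9) = mex{0,2,2} = 1
G(10) = mex{0,3,2} = 1
G(11) = mex{1,0,3} = 2
G(12) = mex{1,0,0} = 2
G(13) = mex{2,1,0} = 3
G(14) = mex{2,1,1} = 0
G(15) = mex{3,2,1} = 0
G(16) = mex{0,2,2} = 1
G(17) = mex{0,3,2} = 1
G(18) = mex{1,0,3} = 2
G_A(18) = 2.
Stack B, S = {1, 3, 5, 7, 8}:
n : 0 1 2 3 4 5 6 7 8 9
G : 0 1 0 1 0 1 0 1 2 3
G_B(9) = 3.
Combined Grundy value = 2 ⊕ 3 = 1.

1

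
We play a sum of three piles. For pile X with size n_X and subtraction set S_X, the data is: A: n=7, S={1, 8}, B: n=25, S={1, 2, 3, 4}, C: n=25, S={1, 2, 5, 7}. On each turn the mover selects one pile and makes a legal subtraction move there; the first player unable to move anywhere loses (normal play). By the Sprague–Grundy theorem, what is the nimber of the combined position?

Pile A, S = {1, 8}:
n : 0 1 2 3 4 5 6 7
G : 0 1 0 1 0 1 0 1
G_A(7) = 1.
Pile B, S = {1, 2, 3, 4}:
G(0) = 0
G(1) = mex{0} = 1
G(2) = mex{1,0} = 2
G(3) = mex{2,1,0} = 3
G(4) = mex{3,2,1,0} = 4
G(5) = mex{4,3,2,1} = 0
G(6) = mex{0,4,3,2} = 1
G(7) = mex{1,0,4,3} = 2
G(8) = mex{2,1,0,4} = 3
G(9) = mex{3,2,1,0} = 4
G(10) = mex{4,3,2,1} = 0
G(11) = mex{0,4,3,2} = 1
G(12) = mex{1,0,4,3} = 2
G(13) = mex{2,1,0,4} = 3
G(14) = mex{3,2,1,0} = 4
G(15) = mex{4,3,2,1} = 0
G(16) = mex{0,4,3,2} = 1
G(17) = mex{1,0,4,3} = 2
G(18) = mex{2,1,0,4} = 3
G(19) = mex{3,2,1,0} = 4
G(20) = mex{4,3,2,1} = 0
G(21) = mex{0,4,3,2} = 1
G(22) = mex{1,0,4,3} = 2
G(23) = mex{2,1,0,4} = 3
G(24) = mex{3,2,1,0} = 4
G(25) = mex{4,3,2,1} = 0
G_B(25) = 0.
Pile C, S = {1, 2, 5, 7}:
n :  0  1  2  3  4  5  6  7  8  9 10 11 12 13 14 15 16 17 18 19 20 21 22 23 24 25
G :  0  1  2  0  1  2  0  1  2  0  1  2  0  1  2  0  1  2  0  1  2  0  1  2  0  1
G_C(25) = 1.
Combined Grundy value = 1 ⊕ 0 ⊕ 1 = 0.

0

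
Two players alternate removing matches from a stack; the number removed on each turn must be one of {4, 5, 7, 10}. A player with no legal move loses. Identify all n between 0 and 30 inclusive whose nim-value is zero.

0, 1, 2, 3, 14, 15, 16, 17, 28, 29, 30

n :  0  1  2  3  4  5  6  7  8  9 10 11 12 13 14 15 16 17 18 19 20 21 22 23 24 25 26 27 28 29 30
G :  0  0  0  0  1  1  1  1  2  2  2  2  3  3  0  0  0  0  1  1  1  1  2  2  2  2  3  3  0  0  0
P-positions are exactly the n with G(n) = 0.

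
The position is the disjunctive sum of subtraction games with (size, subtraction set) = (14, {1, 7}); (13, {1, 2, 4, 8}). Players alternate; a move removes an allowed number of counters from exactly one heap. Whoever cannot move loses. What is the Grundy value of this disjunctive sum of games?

1

Heap A, S = {1, 7}:
n :  0  1  2  3  4  5  6  7  8  9 10 11 12 13 14
G :  0  1  0  1  0  1  0  1  0  1  0  1  0  1  0
G_A(14) = 0.
Heap B, S = {1, 2, 4, 8}:
G(0) = 0
G(1) = mex{0} = 1
G(2) = mex{1,0} = 2
G(3) = mex{2,1} = 0
G(4) = mex{0,2,0} = 1
G(5) = mex{1,0,1} = 2
G(6) = mex{2,1,2} = 0
G(7) = mex{0,2,0} = 1
G(8) = mex{1,0,1,0} = 2
G(9) = mex{2,1,2,1} = 0
G(10) = mex{0,2,0,2} = 1
G(11) = mex{1,0,1,0} = 2
G(12) = mex{2,1,2,1} = 0
G(13) = mex{0,2,0,2} = 1
G_B(13) = 1.
Combined Grundy value = 0 ⊕ 1 = 1.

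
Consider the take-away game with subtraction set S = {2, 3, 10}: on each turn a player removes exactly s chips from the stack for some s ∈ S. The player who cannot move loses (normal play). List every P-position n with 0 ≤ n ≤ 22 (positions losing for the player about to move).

G(0) = 0
G(1) = mex{} = 0
G(2) = mex{0} = 1
G(3) = mex{0,0} = 1
G(4) = mex{1,0} = 2
G(5) = mex{1,1} = 0
G(6) = mex{2,1} = 0
G(7) = mex{0,2} = 1
G(8) = mex{0,0} = 1
G(9) = mex{1,0} = 2
G(10) = mex{1,1,0} = 2
G(11) = mex{2,1,0} = 3
G(12) = mex{2,2,1} = 0
G(13) = mex{3,2,1} = 0
G(14) = mex{0,3,2} = 1
G(15) = mex{0,0,0} = 1
G(16) = mex{1,0,0} = 2
G(17) = mex{1,1,1} = 0
G(18) = mex{2,1,1} = 0
G(19) = mex{0,2,2} = 1
G(20) = mex{0,0,2} = 1
G(21) = mex{1,0,3} = 2
G(22) = mex{1,1,0} = 2
P-positions are exactly the n with G(n) = 0.

0, 1, 5, 6, 12, 13, 17, 18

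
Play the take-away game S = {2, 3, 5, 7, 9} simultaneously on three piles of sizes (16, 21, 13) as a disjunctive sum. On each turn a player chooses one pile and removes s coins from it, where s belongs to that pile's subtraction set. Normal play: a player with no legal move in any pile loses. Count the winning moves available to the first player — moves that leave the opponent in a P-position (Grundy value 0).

2

All piles use S = {2, 3, 5, 7, 9}:
n :  0  1  2  3  4  5  6  7  8  9 10 11 12 13 14 15 16 17 18 19 20 21
G :  0  0  1  1  2  2  3  3  4  4  5  0  0  1  1  2  2  3  3  4  4  5
Pile A: G(16) = 2.
Pile B: G(21) = 5.
Pile C: G(13) = 1.
Combined Grundy value = 2 ⊕ 5 ⊕ 1 = 6.
A winning move leaves total XOR = 0, i.e. changes one component's Grundy value g to g ⊕ X where X is the current total.
Pile A: need g' = 2⊕6 = 4. Options: 16−2→G=1, 16−3→G=1, 16−5→G=0, 16−7→G=4, 16−9→G=3. Hits: 1.
Pile B: need g' = 5⊕6 = 3. Options: 21−2→G=4, 21−3→G=3, 21−5→G=2, 21−7→G=1, 21−9→G=0. Hits: 1.
Pile C: need g' = 1⊕6 = 7. Options: 13−2→G=0, 13−3→G=5, 13−5→G=4, 13−7→G=3, 13−9→G=2. Hits: 0.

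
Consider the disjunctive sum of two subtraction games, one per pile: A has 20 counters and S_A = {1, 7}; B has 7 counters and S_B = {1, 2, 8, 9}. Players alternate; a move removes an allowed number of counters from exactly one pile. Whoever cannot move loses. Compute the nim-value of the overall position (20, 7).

Pile A, S = {1, 7}:
G(0) = 0
G(1) = mex{0} = 1
G(2) = mex{1} = 0
G(3) = mex{0} = 1
G(4) = mex{1} = 0
G(5) = mex{0} = 1
G(6) = mex{1} = 0
G(7) = mex{0,0} = 1
G(8) = mex{1,1} = 0
G(9) = mex{0,0} = 1
G(10) = mex{1,1} = 0
G(11) = mex{0,0} = 1
G(12) = mex{1,1} = 0
G(13) = mex{0,0} = 1
G(14) = mex{1,1} = 0
G(15) = mex{0,0} = 1
G(16) = mex{1,1} = 0
G(17) = mex{0,0} = 1
G(18) = mex{1,1} = 0
G(19) = mex{0,0} = 1
G(20) = mex{1,1} = 0
G_A(20) = 0.
Pile B, S = {1, 2, 8, 9}:
G(0) = 0
G(1) = mex{0} = 1
G(2) = mex{1,0} = 2
G(3) = mex{2,1} = 0
G(4) = mex{0,2} = 1
G(5) = mex{1,0} = 2
G(6) = mex{2,1} = 0
G(7) = mex{0,2} = 1
G_B(7) = 1.
Combined Grundy value = 0 ⊕ 1 = 1.

1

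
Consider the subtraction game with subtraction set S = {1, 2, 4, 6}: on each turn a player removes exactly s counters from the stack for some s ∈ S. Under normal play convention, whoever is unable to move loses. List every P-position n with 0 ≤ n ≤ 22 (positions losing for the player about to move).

0, 3, 8, 11, 16, 19

G(0) = 0
G(1) = mex{0} = 1
G(2) = mex{1,0} = 2
G(3) = mex{2,1} = 0
G(4) = mex{0,2,0} = 1
G(5) = mex{1,0,1} = 2
G(6) = mex{2,1,2,0} = 3
G(7) = mex{3,2,0,1} = 4
G(8) = mex{4,3,1,2} = 0
G(9) = mex{0,4,2,0} = 1
G(10) = mex{1,0,3,1} = 2
G(11) = mex{2,1,4,2} = 0
G(12) = mex{0,2,0,3} = 1
G(13) = mex{1,0,1,4} = 2
G(14) = mex{2,1,2,0} = 3
G(15) = mex{3,2,0,1} = 4
G(16) = mex{4,3,1,2} = 0
G(17) = mex{0,4,2,0} = 1
G(18) = mex{1,0,3,1} = 2
G(19) = mex{2,1,4,2} = 0
G(20) = mex{0,2,0,3} = 1
G(21) = mex{1,0,1,4} = 2
G(22) = mex{2,1,2,0} = 3
P-positions are exactly the n with G(n) = 0.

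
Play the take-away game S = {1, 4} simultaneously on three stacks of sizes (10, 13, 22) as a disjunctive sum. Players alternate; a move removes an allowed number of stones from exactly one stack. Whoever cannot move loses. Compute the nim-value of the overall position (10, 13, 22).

All stacks use S = {1, 4}:
G(0) = 0
G(1) = mex{0} = 1
G(2) = mex{1} = 0
G(3) = mex{0} = 1
G(4) = mex{1,0} = 2
G(5) = mex{2,1} = 0
G(6) = mex{0,0} = 1
G(7) = mex{1,1} = 0
G(8) = mex{0,2} = 1
G(9) = mex{1,0} = 2
G(10) = mex{2,1} = 0
G(11) = mex{0,0} = 1
G(12) = mex{1,1} = 0
G(13) = mex{0,2} = 1
G(14) = mex{1,0} = 2
G(15) = mex{2,1} = 0
G(16) = mex{0,0} = 1
G(17) = mex{1,1} = 0
G(18) = mex{0,2} = 1
G(19) = mex{1,0} = 2
G(20) = mex{2,1} = 0
G(21) = mex{0,0} = 1
G(22) = mex{1,1} = 0
Stack A: G(10) = 0.
Stack B: G(13) = 1.
Stack C: G(22) = 0.
Combined Grundy value = 0 ⊕ 1 ⊕ 0 = 1.

1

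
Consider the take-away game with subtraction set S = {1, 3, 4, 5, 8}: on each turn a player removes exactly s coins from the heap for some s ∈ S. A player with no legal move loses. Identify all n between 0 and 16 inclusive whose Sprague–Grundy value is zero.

n :  0  1  2  3  4  5  6  7  8  9 10 11 12 13 14 15 16
G :  0  1  0  1  2  3  2  3  4  0  1  0  1  2  3  2  3
P-positions are exactly the n with G(n) = 0.

0, 2, 9, 11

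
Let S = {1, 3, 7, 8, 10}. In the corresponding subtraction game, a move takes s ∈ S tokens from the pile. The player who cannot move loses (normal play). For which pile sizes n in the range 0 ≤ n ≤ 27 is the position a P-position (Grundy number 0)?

G(0) = 0
G(1) = mex{0} = 1
G(2) = mex{1} = 0
G(3) = mex{0,0} = 1
G(4) = mex{1,1} = 0
G(5) = mex{0,0} = 1
G(6) = mex{1,1} = 0
G(7) = mex{0,0,0} = 1
G(8) = mex{1,1,1,0} = 2
G(9) = mex{2,0,0,1} = 3
G(10) = mex{3,1,1,0,0} = 2
G(11) = mex{2,2,0,1,1} = 3
G(12) = mex{3,3,1,0,0} = 2
G(13) = mex{2,2,0,1,1} = 3
G(14) = mex{3,3,1,0,0} = 2
G(15) = mex{2,2,2,1,1} = 0
G(16) = mex{0,3,3,2,0} = 1
G(17) = mex{1,2,2,3,1} = 0
G(18) = mex{0,0,3,2,2} = 1
G(19) = mex{1,1,2,3,3} = 0
G(20) = mex{0,0,3,2,2} = 1
G(21) = mex{1,1,2,3,3} = 0
G(22) = mex{0,0,0,2,2} = 1
G(23) = mex{1,1,1,0,3} = 2
G(24) = mex{2,0,0,1,2} = 3
G(25) = mex{3,1,1,0,0} = 2
G(26) = mex{2,2,0,1,1} = 3
G(27) = mex{3,3,1,0,0} = 2
P-positions are exactly the n with G(n) = 0.

0, 2, 4, 6, 15, 17, 19, 21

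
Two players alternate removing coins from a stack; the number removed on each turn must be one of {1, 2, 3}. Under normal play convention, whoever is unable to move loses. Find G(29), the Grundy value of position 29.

1

n :  0  1  2  3  4  5  6  7  8  9 10 11 12 13 14 15 16 17 18 19 20 21 22 23 24 25 26 27 28 29
G :  0  1  2  3  0  1  2  3  0  1  2  3  0  1  2  3  0  1  2  3  0  1  2  3  0  1  2  3  0  1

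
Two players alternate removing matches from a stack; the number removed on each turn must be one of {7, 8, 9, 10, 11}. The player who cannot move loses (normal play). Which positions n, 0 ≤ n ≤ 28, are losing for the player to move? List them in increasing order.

G(0) = 0
G(1) = mex{} = 0
G(2) = mex{} = 0
G(3) = mex{} = 0
G(4) = mex{} = 0
G(5) = mex{} = 0
G(6) = mex{} = 0
G(7) = mex{0} = 1
G(8) = mex{0,0} = 1
G(9) = mex{0,0,0} = 1
G(10) = mex{0,0,0,0} = 1
G(11) = mex{0,0,0,0,0} = 1
G(12) = mex{0,0,0,0,0} = 1
G(13) = mex{0,0,0,0,0} = 1
G(14) = mex{1,0,0,0,0} = 2
G(15) = mex{1,1,0,0,0} = 2
G(16) = mex{1,1,1,0,0} = 2
G(17) = mex{1,1,1,1,0} = 2
G(18) = mex{1,1,1,1,1} = 0
G(19) = mex{1,1,1,1,1} = 0
G(20) = mex{1,1,1,1,1} = 0
G(21) = mex{2,1,1,1,1} = 0
G(22) = mex{2,2,1,1,1} = 0
G(23) = mex{2,2,2,1,1} = 0
G(24) = mex{2,2,2,2,1} = 0
G(25) = mex{0,2,2,2,2} = 1
G(26) = mex{0,0,2,2,2} = 1
G(27) = mex{0,0,0,2,2} = 1
G(28) = mex{0,0,0,0,2} = 1
P-positions are exactly the n with G(n) = 0.

0, 1, 2, 3, 4, 5, 6, 18, 19, 20, 21, 22, 23, 24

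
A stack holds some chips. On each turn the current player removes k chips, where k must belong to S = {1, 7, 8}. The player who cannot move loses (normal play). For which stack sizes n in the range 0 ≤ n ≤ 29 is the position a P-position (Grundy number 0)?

0, 2, 4, 6, 15, 17, 19, 21

n :  0  1  2  3  4  5  6  7  8  9 10 11 12 13 14 15 16 17 18 19 20 21 22 23 24 25 26 27 28 29
G :  0  1  0  1  0  1  0  1  2  3  2  3  2  3  2  0  1  0  1  0  1  0  1  2  3  2  3  2  3  2
P-positions are exactly the n with G(n) = 0.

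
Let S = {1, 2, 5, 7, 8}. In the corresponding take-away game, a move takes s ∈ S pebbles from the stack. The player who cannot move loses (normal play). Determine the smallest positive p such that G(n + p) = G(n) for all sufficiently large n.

3

G(0) = 0
G(1) = mex{0} = 1
G(2) = mex{1,0} = 2
G(3) = mex{2,1} = 0
G(4) = mex{0,2} = 1
G(5) = mex{1,0,0} = 2
G(6) = mex{2,1,1} = 0
G(7) = mex{0,2,2,0} = 1
G(8) = mex{1,0,0,1,0} = 2
G(9) = mex{2,1,1,2,1} = 0
G(10) = mex{0,2,2,0,2} = 1
G(11) = mex{1,0,0,1,0} = 2
G(12) = mex{2,1,1,2,1} = 0
G(13) = mex{0,2,2,0,2} = 1
G(14) = mex{1,0,0,1,0} = 2
G(n+3) = G(n) holds for n = 0,…,7 (a full window of length max(S) = 8), so the sequence is purely periodic with period 3.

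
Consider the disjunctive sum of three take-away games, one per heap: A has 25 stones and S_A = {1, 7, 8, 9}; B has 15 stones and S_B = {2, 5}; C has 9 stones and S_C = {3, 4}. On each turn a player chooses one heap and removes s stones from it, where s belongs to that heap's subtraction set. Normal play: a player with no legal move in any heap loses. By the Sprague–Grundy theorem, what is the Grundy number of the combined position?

Heap A, S = {1, 7, 8, 9}:
G(0) = 0
G(1) = mex{0} = 1
G(2) = mex{1} = 0
G(3) = mex{0} = 1
G(4) = mex{1} = 0
G(5) = mex{0} = 1
G(6) = mex{1} = 0
G(7) = mex{0,0} = 1
G(8) = mex{1,1,0} = 2
G(9) = mex{2,0,1,0} = 3
G(10) = mex{3,1,0,1} = 2
G(11) = mex{2,0,1,0} = 3
G(12) = mex{3,1,0,1} = 2
G(13) = mex{2,0,1,0} = 3
G(14) = mex{3,1,0,1} = 2
G(15) = mex{2,2,1,0} = 3
G(16) = mex{3,3,2,1} = 0
G(17) = mex{0,2,3,2} = 1
G(18) = mex{1,3,2,3} = 0
G(19) = mex{0,2,3,2} = 1
G(20) = mex{1,3,2,3} = 0
G(21) = mex{0,2,3,2} = 1
G(22) = mex{1,3,2,3} = 0
G(23) = mex{0,0,3,2} = 1
G(24) = mex{1,1,0,3} = 2
G(25) = mex{2,0,1,0} = 3
G_A(25) = 3.
Heap B, S = {2, 5}:
G(0) = 0
G(1) = mex{} = 0
G(2) = mex{0} = 1
G(3) = mex{0} = 1
G(4) = mex{1} = 0
G(5) = mex{1,0} = 2
G(6) = mex{0,0} = 1
G(7) = mex{2,1} = 0
G(8) = mex{1,1} = 0
G(9) = mex{0,0} = 1
G(10) = mex{0,2} = 1
G(11) = mex{1,1} = 0
G(12) = mex{1,0} = 2
G(13) = mex{0,0} = 1
G(14) = mex{2,1} = 0
G(15) = mex{1,1} = 0
G_B(15) = 0.
Heap C, S = {3, 4}:
n : 0 1 2 3 4 5 6 7 8 9
G : 0 0 0 1 1 1 2 0 0 0
G_C(9) = 0.
Combined Grundy value = 3 ⊕ 0 ⊕ 0 = 3.

3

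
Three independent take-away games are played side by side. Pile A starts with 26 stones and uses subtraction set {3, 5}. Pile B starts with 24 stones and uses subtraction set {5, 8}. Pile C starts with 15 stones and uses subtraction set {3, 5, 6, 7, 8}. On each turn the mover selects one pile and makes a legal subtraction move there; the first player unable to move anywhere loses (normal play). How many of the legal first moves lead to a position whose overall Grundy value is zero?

Pile A, S = {3, 5}:
G(0) = 0
G(1) = mex{} = 0
G(2) = mex{} = 0
G(3) = mex{0} = 1
G(4) = mex{0} = 1
G(5) = mex{0,0} = 1
G(6) = mex{1,0} = 2
G(7) = mex{1,0} = 2
G(8) = mex{1,1} = 0
G(9) = mex{2,1} = 0
G(10) = mex{2,1} = 0
G(11) = mex{0,2} = 1
G(12) = mex{0,2} = 1
G(13) = mex{0,0} = 1
G(14) = mex{1,0} = 2
G(15) = mex{1,0} = 2
G(16) = mex{1,1} = 0
G(17) = mex{2,1} = 0
G(18) = mex{2,1} = 0
G(19) = mex{0,2} = 1
G(20) = mex{0,2} = 1
G(21) = mex{0,0} = 1
G(22) = mex{1,0} = 2
G(23) = mex{1,0} = 2
G(24) = mex{1,1} = 0
G(25) = mex{2,1} = 0
G(26) = mex{2,1} = 0
G_A(26) = 0.
Pile B, S = {5, 8}:
G(0) = 0
G(1) = mex{} = 0
G(2) = mex{} = 0
G(3) = mex{} = 0
G(4) = mex{} = 0
G(5) = mex{0} = 1
G(6) = mex{0} = 1
G(7) = mex{0} = 1
G(8) = mex{0,0} = 1
G(9) = mex{0,0} = 1
G(10) = mex{1,0} = 2
G(11) = mex{1,0} = 2
G(12) = mex{1,0} = 2
G(13) = mex{1,1} = 0
G(14) = mex{1,1} = 0
G(15) = mex{2,1} = 0
G(16) = mex{2,1} = 0
G(17) = mex{2,1} = 0
G(18) = mex{0,2} = 1
G(19) = mex{0,2} = 1
G(20) = mex{0,2} = 1
G(21) = mex{0,0} = 1
G(22) = mex{0,0} = 1
G(23) = mex{1,0} = 2
G(24) = mex{1,0} = 2
G_B(24) = 2.
Pile C, S = {3, 5, 6, 7, 8}:
G(0) = 0
G(1) = mex{} = 0
G(2) = mex{} = 0
G(3) = mex{0} = 1
G(4) = mex{0} = 1
G(5) = mex{0,0} = 1
G(6) = mex{1,0,0} = 2
G(7) = mex{1,0,0,0} = 2
G(8) = mex{1,1,0,0,0} = 2
G(9) = mex{2,1,1,0,0} = 3
G(10) = mex{2,1,1,1,0} = 3
G(11) = mex{2,2,1,1,1} = 0
G(12) = mex{3,2,2,1,1} = 0
G(13) = mex{3,2,2,2,1} = 0
G(14) = mex{0,3,2,2,2} = 1
G(15) = mex{0,3,3,2,2} = 1
G_C(15) = 1.
Combined Grundy value = 0 ⊕ 2 ⊕ 1 = 3.
A winning move leaves total XOR = 0, i.e. changes one component's Grundy value g to g ⊕ X where X is the current total.
Pile A: need g' = 0⊕3 = 3. Options: 26−3→G=2, 26−5→G=1. Hits: 0.
Pile B: need g' = 2⊕3 = 1. Options: 24−5→G=1, 24−8→G=0. Hits: 1.
Pile C: need g' = 1⊕3 = 2. Options: 15−3→G=0, 15−5→G=3, 15−6→G=3, 15−7→G=2, 15−8→G=2. Hits: 2.

3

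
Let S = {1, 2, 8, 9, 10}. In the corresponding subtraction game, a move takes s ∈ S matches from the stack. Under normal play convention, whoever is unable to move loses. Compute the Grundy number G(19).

G(0) = 0
G(1) = mex{0} = 1
G(2) = mex{1,0} = 2
G(3) = mex{2,1} = 0
G(4) = mex{0,2} = 1
G(5) = mex{1,0} = 2
G(6) = mex{2,1} = 0
G(7) = mex{0,2} = 1
G(8) = mex{1,0,0} = 2
G(9) = mex{2,1,1,0} = 3
G(10) = mex{3,2,2,1,0} = 4
G(11) = mex{4,3,0,2,1} = 5
G(12) = mex{5,4,1,0,2} = 3
G(13) = mex{3,5,2,1,0} = 4
G(14) = mex{4,3,0,2,1} = 5
G(15) = mex{5,4,1,0,2} = 3
G(16) = mex{3,5,2,1,0} = 4
G(17) = mex{4,3,3,2,1} = 0
G(18) = mex{0,4,4,3,2} = 1
G(19) = mex{1,0,5,4,3} = 2

2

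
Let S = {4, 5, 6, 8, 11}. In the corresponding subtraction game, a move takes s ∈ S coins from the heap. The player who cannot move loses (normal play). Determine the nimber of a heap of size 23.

2

G(0) = 0
G(1) = mex{} = 0
G(2) = mex{} = 0
G(3) = mex{} = 0
G(4) = mex{0} = 1
G(5) = mex{0,0} = 1
G(6) = mex{0,0,0} = 1
G(7) = mex{0,0,0} = 1
G(8) = mex{1,0,0,0} = 2
G(9) = mex{1,1,0,0} = 2
G(10) = mex{1,1,1,0} = 2
G(11) = mex{1,1,1,0,0} = 2
G(12) = mex{2,1,1,1,0} = 3
G(13) = mex{2,2,1,1,0} = 3
G(14) = mex{2,2,2,1,0} = 3
G(15) = mex{2,2,2,1,1} = 0
G(16) = mex{3,2,2,2,1} = 0
G(17) = mex{3,3,2,2,1} = 0
G(18) = mex{3,3,3,2,1} = 0
G(19) = mex{0,3,3,2,2} = 1
G(20) = mex{0,0,3,3,2} = 1
G(21) = mex{0,0,0,3,2} = 1
G(22) = mex{0,0,0,3,2} = 1
G(23) = mex{1,0,0,0,3} = 2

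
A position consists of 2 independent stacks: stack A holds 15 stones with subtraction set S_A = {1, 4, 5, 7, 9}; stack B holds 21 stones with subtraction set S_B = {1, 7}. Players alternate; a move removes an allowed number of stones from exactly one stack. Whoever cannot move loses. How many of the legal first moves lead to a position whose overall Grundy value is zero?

Stack A, S = {1, 4, 5, 7, 9}:
n :  0  1  2  3  4  5  6  7  8  9 10 11 12 13 14 15
G :  0  1  0  1  2  3  2  3  0  1  0  1  2  3  2  3
G_A(15) = 3.
Stack B, S = {1, 7}:
G(0) = 0
G(1) = mex{0} = 1
G(2) = mex{1} = 0
G(3) = mex{0} = 1
G(4) = mex{1} = 0
G(5) = mex{0} = 1
G(6) = mex{1} = 0
G(7) = mex{0,0} = 1
G(8) = mex{1,1} = 0
G(9) = mex{0,0} = 1
G(10) = mex{1,1} = 0
G(11) = mex{0,0} = 1
G(12) = mex{1,1} = 0
G(13) = mex{0,0} = 1
G(14) = mex{1,1} = 0
G(15) = mex{0,0} = 1
G(16) = mex{1,1} = 0
G(17) = mex{0,0} = 1
G(18) = mex{1,1} = 0
G(19) = mex{0,0} = 1
G(20) = mex{1,1} = 0
G(21) = mex{0,0} = 1
G_B(21) = 1.
Combined Grundy value = 3 ⊕ 1 = 2.
A winning move leaves total XOR = 0, i.e. changes one component's Grundy value g to g ⊕ X where X is the current total.
Stack A: need g' = 3⊕2 = 1. Options: 15−1→G=2, 15−4→G=1, 15−5→G=0, 15−7→G=0, 15−9→G=2. Hits: 1.
Stack B: need g' = 1⊕2 = 3. Options: 21−1→G=0, 21−7→G=0. Hits: 0.

1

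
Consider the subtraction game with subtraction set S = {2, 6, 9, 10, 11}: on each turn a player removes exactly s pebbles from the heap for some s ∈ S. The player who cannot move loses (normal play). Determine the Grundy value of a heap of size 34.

3

n :  0  1  2  3  4  5  6  7  8  9 10 11 12 13 14 15 16 17 18 19 20 21 22 23 24 25 26 27 28 29 30 31 32 33 34
G :  0  0  1  1  0  0  1  1  0  2  1  3  2  2  3  3  2  2  3  3  0  0  1  1  0  0  1  1  0  2  1  3  2  2  3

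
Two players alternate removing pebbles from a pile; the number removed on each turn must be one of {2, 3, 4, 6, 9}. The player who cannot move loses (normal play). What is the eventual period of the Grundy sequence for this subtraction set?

5

n :  0  1  2  3  4  5  6  7  8  9 10 11 12 13 14 15 16 17 18 19 20 21 22 23 24 25 26 27
G :  0  0  1  1  2  2  3  3  0  4  1  5  2  0  3  1  4  2  0  3  1  4  2  0  3  1  4  2
From n = 12 onward G(n+5) = G(n); since this holds over max(S) = 9 consecutive positions the period is 5 (pre-period 12).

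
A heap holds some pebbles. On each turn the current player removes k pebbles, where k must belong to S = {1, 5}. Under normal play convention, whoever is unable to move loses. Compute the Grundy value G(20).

0

n :  0  1  2  3  4  5  6  7  8  9 10 11 12 13 14 15 16 17 18 19 20
G :  0  1  0  1  0  1  0  1  0  1  0  1  0  1  0  1  0  1  0  1  0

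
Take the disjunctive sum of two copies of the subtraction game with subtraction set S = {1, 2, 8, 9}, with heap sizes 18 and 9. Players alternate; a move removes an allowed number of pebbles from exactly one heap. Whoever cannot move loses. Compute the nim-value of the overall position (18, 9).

All heaps use S = {1, 2, 8, 9}:
G(0) = 0
G(1) = mex{0} = 1
G(2) = mex{1,0} = 2
G(3) = mex{2,1} = 0
G(4) = mex{0,2} = 1
G(5) = mex{1,0} = 2
G(6) = mex{2,1} = 0
G(7) = mex{0,2} = 1
G(8) = mex{1,0,0} = 2
G(9) = mex{2,1,1,0} = 3
G(10) = mex{3,2,2,1} = 0
G(11) = mex{0,3,0,2} = 1
G(12) = mex{1,0,1,0} = 2
G(13) = mex{2,1,2,1} = 0
G(14) = mex{0,2,0,2} = 1
G(15) = mex{1,0,1,0} = 2
G(16) = mex{2,1,2,1} = 0
G(17) = mex{0,2,3,2} = 1
G(18) = mex{1,0,0,3} = 2
Heap A: G(18) = 2.
Heap B: G(9) = 3.
Combined Grundy value = 2 ⊕ 3 = 1.

1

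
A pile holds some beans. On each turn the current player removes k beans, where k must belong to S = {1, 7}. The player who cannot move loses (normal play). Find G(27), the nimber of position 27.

1

n :  0  1  2  3  4  5  6  7  8  9 10 11 12 13 14 15 16 17 18 19 20 21 22 23 24 25 26 27
G :  0  1  0  1  0  1  0  1  0  1  0  1  0  1  0  1  0  1  0  1  0  1  0  1  0  1  0  1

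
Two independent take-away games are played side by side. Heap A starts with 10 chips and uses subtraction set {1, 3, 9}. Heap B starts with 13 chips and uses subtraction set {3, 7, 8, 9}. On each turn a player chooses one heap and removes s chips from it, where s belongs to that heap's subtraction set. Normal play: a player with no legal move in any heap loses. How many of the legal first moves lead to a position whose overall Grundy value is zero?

Heap A, S = {1, 3, 9}:
n :  0  1  2  3  4  5  6  7  8  9 10
G :  0  1  0  1  0  1  0  1  0  1  0
G_A(10) = 0.
Heap B, S = {3, 7, 8, 9}:
n :  0  1  2  3  4  5  6  7  8  9 10 11 12 13
G :  0  0  0  1  1  1  0  2  2  1  3  3  0  2
G_B(13) = 2.
Combined Grundy value = 0 ⊕ 2 = 2.
A winning move leaves total XOR = 0, i.e. changes one component's Grundy value g to g ⊕ X where X is the current total.
Heap A: need g' = 0⊕2 = 2. Options: 10−1→G=1, 10−3→G=1, 10−9→G=1. Hits: 0.
Heap B: need g' = 2⊕2 = 0. Options: 13−3→G=3, 13−7→G=0, 13−8→G=1, 13−9→G=1. Hits: 1.

1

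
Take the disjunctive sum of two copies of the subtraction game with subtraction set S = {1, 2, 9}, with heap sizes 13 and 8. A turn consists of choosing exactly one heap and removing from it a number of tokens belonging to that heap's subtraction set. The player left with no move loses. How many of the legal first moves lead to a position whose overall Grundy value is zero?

All heaps use S = {1, 2, 9}:
G(0) = 0
G(1) = mex{0} = 1
G(2) = mex{1,0} = 2
G(3) = mex{2,1} = 0
G(4) = mex{0,2} = 1
G(5) = mex{1,0} = 2
G(6) = mex{2,1} = 0
G(7) = mex{0,2} = 1
G(8) = mex{1,0} = 2
G(9) = mex{2,1,0} = 3
G(10) = mex{3,2,1} = 0
G(11) = mex{0,3,2} = 1
G(12) = mex{1,0,0} = 2
G(13) = mex{2,1,1} = 0
Heap A: G(13) = 0.
Heap B: G(8) = 2.
Combined Grundy value = 0 ⊕ 2 = 2.
A winning move leaves total XOR = 0, i.e. changes one component's Grundy value g to g ⊕ X where X is the current total.
Heap A: need g' = 0⊕2 = 2. Options: 13−1→G=2, 13−2→G=1, 13−9→G=1. Hits: 1.
Heap B: need g' = 2⊕2 = 0. Options: 8−1→G=1, 8−2→G=0. Hits: 1.

2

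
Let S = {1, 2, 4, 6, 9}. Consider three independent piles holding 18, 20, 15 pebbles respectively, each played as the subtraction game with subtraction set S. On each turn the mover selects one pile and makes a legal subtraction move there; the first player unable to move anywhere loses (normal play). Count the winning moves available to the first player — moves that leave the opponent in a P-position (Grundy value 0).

All piles use S = {1, 2, 4, 6, 9}:
G(0) = 0
G(1) = mex{0} = 1
G(2) = mex{1,0} = 2
G(3) = mex{2,1} = 0
G(4) = mex{0,2,0} = 1
G(5) = mex{1,0,1} = 2
G(6) = mex{2,1,2,0} = 3
G(7) = mex{3,2,0,1} = 4
G(8) = mex{4,3,1,2} = 0
G(9) = mex{0,4,2,0,0} = 1
G(10) = mex{1,0,3,1,1} = 2
G(11) = mex{2,1,4,2,2} = 0
G(12) = mex{0,2,0,3,0} = 1
G(13) = mex{1,0,1,4,1} = 2
G(14) = mex{2,1,2,0,2} = 3
G(15) = mex{3,2,0,1,3} = 4
G(16) = mex{4,3,1,2,4} = 0
G(17) = mex{0,4,2,0,0} = 1
G(18) = mex{1,0,3,1,1} = 2
G(19) = mex{2,1,4,2,2} = 0
G(20) = mex{0,2,0,3,0} = 1
Pile A: G(18) = 2.
Pile B: G(20) = 1.
Pile C: G(15) = 4.
Combined Grundy value = 2 ⊕ 1 ⊕ 4 = 7.
A winning move leaves total XOR = 0, i.e. changes one component's Grundy value g to g ⊕ X where X is the current total.
Pile A: need g' = 2⊕7 = 5. Options: 18−1→G=1, 18−2→G=0, 18−4→G=3, 18−6→G=1, 18−9→G=1. Hits: 0.
Pile B: need g' = 1⊕7 = 6. Options: 20−1→G=0, 20−2→G=2, 20−4→G=0, 20−6→G=3, 20−9→G=0. Hits: 0.
Pile C: need g' = 4⊕7 = 3. Options: 15−1→G=3, 15−2→G=2, 15−4→G=0, 15−6→G=1, 15−9→G=3. Hits: 2.

2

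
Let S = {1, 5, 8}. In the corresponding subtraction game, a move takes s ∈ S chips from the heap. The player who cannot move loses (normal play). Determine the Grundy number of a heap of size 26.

n :  0  1  2  3  4  5  6  7  8  9 10 11 12 13 14 15 16 17 18 19 20 21 22 23 24 25 26
G :  0  1  0  1  0  1  0  1  2  3  2  3  2  0  1  0  1  0  1  0  1  2  3  2  3  2  0

0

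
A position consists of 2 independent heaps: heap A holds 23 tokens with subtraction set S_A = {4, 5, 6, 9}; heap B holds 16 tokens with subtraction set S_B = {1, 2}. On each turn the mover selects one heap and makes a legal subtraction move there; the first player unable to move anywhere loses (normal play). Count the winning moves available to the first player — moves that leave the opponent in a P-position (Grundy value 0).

4

Heap A, S = {4, 5, 6, 9}:
G(0) = 0
G(1) = mex{} = 0
G(2) = mex{} = 0
G(3) = mex{} = 0
G(4) = mex{0} = 1
G(5) = mex{0,0} = 1
G(6) = mex{0,0,0} = 1
G(7) = mex{0,0,0} = 1
G(8) = mex{1,0,0} = 2
G(9) = mex{1,1,0,0} = 2
G(10) = mex{1,1,1,0} = 2
G(11) = mex{1,1,1,0} = 2
G(12) = mex{2,1,1,0} = 3
G(13) = mex{2,2,1,1} = 0
G(14) = mex{2,2,2,1} = 0
G(15) = mex{2,2,2,1} = 0
G(16) = mex{3,2,2,1} = 0
G(17) = mex{0,3,2,2} = 1
G(18) = mex{0,0,3,2} = 1
G(19) = mex{0,0,0,2} = 1
G(20) = mex{0,0,0,2} = 1
G(21) = mex{1,0,0,3} = 2
G(22) = mex{1,1,0,0} = 2
G(23) = mex{1,1,1,0} = 2
G_A(23) = 2.
Heap B, S = {1, 2}:
G(0) = 0
G(1) = mex{0} = 1
G(2) = mex{1,0} = 2
G(3) = mex{2,1} = 0
G(4) = mex{0,2} = 1
G(5) = mex{1,0} = 2
G(6) = mex{2,1} = 0
G(7) = mex{0,2} = 1
G(8) = mex{1,0} = 2
G(9) = mex{2,1} = 0
G(10) = mex{0,2} = 1
G(11) = mex{1,0} = 2
G(12) = mex{2,1} = 0
G(13) = mex{0,2} = 1
G(14) = mex{1,0} = 2
G(15) = mex{2,1} = 0
G(16) = mex{0,2} = 1
G_B(16) = 1.
Combined Grundy value = 2 ⊕ 1 = 3.
A winning move leaves total XOR = 0, i.e. changes one component's Grundy value g to g ⊕ X where X is the current total.
Heap A: need g' = 2⊕3 = 1. Options: 23−4→G=1, 23−5→G=1, 23−6→G=1, 23−9→G=0. Hits: 3.
Heap B: need g' = 1⊕3 = 2. Options: 16−1→G=0, 16−2→G=2. Hits: 1.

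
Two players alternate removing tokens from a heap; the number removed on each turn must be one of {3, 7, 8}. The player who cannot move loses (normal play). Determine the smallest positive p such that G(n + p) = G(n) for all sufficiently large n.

5

G(0) = 0
G(1) = mex{} = 0
G(2) = mex{} = 0
G(3) = mex{0} = 1
G(4) = mex{0} = 1
G(5) = mex{0} = 1
G(6) = mex{1} = 0
G(7) = mex{1,0} = 2
G(8) = mex{1,0,0} = 2
G(9) = mex{0,0,0} = 1
G(10) = mex{2,1,0} = 3
G(11) = mex{2,1,1} = 0
G(12) = mex{1,1,1} = 0
G(13) = mex{3,0,1} = 2
G(14) = mex{0,2,0} = 1
G(15) = mex{0,2,2} = 1
G(16) = mex{2,1,2} = 0
G(17) = mex{1,3,1} = 0
G(18) = mex{1,0,3} = 2
G(19) = mex{0,0,0} = 1
G(20) = mex{0,2,0} = 1
G(21) = mex{2,1,2} = 0
G(22) = mex{1,1,1} = 0
G(23) = mex{1,0,1} = 2
G(24) = mex{0,0,0} = 1
G(25) = mex{0,2,0} = 1
From n = 11 onward G(n+5) = G(n); since this holds over max(S) = 8 consecutive positions the period is 5 (pre-period 11).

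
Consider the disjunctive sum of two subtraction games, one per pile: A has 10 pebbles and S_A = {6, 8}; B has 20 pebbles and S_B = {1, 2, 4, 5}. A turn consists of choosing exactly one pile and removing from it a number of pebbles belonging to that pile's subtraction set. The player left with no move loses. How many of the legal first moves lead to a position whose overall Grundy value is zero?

Pile A, S = {6, 8}:
n :  0  1  2  3  4  5  6  7  8  9 10
G :  0  0  0  0  0  0  1  1  1  1  1
G_A(10) = 1.
Pile B, S = {1, 2, 4, 5}:
n :  0  1  2  3  4  5  6  7  8  9 10 11 12 13 14 15 16 17 18 19 20
G :  0  1  2  0  1  2  0  1  2  0  1  2  0  1  2  0  1  2  0  1  2
G_B(20) = 2.
Combined Grundy value = 1 ⊕ 2 = 3.
A winning move leaves total XOR = 0, i.e. changes one component's Grundy value g to g ⊕ X where X is the current total.
Pile A: need g' = 1⊕3 = 2. Options: 10−6→G=0, 10−8→G=0. Hits: 0.
Pile B: need g' = 2⊕3 = 1. Options: 20−1→G=1, 20−2→G=0, 20−4→G=1, 20−5→G=0. Hits: 2.

2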